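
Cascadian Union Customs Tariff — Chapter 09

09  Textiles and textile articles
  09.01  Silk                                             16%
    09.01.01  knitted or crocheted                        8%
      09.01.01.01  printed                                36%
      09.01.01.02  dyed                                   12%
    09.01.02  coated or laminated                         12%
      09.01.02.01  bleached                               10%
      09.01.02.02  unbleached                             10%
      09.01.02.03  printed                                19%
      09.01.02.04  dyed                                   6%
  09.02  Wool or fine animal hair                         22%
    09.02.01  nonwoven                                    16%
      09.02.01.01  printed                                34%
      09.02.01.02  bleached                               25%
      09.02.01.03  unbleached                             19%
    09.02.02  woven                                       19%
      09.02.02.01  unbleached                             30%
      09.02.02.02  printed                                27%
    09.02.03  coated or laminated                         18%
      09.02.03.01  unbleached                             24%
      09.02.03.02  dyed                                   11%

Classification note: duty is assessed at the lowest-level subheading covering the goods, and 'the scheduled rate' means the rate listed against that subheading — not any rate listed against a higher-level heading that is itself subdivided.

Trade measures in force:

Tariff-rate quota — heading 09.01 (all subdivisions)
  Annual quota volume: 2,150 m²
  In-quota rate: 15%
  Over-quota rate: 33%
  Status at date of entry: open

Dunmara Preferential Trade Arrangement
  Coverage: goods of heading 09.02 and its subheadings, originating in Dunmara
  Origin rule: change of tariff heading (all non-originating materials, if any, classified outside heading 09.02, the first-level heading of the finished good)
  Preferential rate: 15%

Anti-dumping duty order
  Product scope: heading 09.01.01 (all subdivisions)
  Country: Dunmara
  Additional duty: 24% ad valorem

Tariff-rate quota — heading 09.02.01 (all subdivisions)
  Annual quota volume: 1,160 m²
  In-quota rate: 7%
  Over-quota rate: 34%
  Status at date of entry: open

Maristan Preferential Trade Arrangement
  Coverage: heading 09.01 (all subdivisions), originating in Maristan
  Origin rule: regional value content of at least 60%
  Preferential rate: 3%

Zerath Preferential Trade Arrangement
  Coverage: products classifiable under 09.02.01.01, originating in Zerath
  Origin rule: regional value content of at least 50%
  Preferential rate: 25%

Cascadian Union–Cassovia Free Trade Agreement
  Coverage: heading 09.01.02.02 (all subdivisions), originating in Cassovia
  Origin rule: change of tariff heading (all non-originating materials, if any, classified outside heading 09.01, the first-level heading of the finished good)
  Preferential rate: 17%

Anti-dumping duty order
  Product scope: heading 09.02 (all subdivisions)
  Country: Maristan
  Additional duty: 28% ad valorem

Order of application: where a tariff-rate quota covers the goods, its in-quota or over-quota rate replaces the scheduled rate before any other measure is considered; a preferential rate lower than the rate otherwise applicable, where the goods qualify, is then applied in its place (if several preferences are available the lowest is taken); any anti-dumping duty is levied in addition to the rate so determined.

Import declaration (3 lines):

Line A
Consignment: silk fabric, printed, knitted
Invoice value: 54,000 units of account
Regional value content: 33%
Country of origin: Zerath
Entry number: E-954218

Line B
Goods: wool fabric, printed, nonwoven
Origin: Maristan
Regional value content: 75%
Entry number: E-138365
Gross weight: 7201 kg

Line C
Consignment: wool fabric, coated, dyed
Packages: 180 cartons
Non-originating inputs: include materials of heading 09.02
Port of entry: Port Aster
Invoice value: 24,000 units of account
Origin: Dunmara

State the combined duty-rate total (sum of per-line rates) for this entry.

Line A: silk → 09.01; knitted → 09.01.01; printed → 09.01.01.01. Scheduled 36%. quota on 09.01 open → in-quota 15%; Zerath agreement on 09.02.01.01: 09.01.01.01 not covered. → 15%.
Line B: wool → 09.02; nonwoven → 09.02.01; printed → 09.02.01.01. Scheduled 34%. quota on 09.02.01 open → in-quota 7%; Maristan agreement on 09.01: 09.02.01.01 not covered; anti-dumping (Maristan, 09.02): +28%; total 7% + 28% = 35%. → 35%.
Line C: wool → 09.02; coated → 09.02.03; dyed → 09.02.03.02. Scheduled 11%. Dunmara agreement on 09.02: CTH not met. → 11%.
Sum: 15% + 35% + 11% = 61%.

61%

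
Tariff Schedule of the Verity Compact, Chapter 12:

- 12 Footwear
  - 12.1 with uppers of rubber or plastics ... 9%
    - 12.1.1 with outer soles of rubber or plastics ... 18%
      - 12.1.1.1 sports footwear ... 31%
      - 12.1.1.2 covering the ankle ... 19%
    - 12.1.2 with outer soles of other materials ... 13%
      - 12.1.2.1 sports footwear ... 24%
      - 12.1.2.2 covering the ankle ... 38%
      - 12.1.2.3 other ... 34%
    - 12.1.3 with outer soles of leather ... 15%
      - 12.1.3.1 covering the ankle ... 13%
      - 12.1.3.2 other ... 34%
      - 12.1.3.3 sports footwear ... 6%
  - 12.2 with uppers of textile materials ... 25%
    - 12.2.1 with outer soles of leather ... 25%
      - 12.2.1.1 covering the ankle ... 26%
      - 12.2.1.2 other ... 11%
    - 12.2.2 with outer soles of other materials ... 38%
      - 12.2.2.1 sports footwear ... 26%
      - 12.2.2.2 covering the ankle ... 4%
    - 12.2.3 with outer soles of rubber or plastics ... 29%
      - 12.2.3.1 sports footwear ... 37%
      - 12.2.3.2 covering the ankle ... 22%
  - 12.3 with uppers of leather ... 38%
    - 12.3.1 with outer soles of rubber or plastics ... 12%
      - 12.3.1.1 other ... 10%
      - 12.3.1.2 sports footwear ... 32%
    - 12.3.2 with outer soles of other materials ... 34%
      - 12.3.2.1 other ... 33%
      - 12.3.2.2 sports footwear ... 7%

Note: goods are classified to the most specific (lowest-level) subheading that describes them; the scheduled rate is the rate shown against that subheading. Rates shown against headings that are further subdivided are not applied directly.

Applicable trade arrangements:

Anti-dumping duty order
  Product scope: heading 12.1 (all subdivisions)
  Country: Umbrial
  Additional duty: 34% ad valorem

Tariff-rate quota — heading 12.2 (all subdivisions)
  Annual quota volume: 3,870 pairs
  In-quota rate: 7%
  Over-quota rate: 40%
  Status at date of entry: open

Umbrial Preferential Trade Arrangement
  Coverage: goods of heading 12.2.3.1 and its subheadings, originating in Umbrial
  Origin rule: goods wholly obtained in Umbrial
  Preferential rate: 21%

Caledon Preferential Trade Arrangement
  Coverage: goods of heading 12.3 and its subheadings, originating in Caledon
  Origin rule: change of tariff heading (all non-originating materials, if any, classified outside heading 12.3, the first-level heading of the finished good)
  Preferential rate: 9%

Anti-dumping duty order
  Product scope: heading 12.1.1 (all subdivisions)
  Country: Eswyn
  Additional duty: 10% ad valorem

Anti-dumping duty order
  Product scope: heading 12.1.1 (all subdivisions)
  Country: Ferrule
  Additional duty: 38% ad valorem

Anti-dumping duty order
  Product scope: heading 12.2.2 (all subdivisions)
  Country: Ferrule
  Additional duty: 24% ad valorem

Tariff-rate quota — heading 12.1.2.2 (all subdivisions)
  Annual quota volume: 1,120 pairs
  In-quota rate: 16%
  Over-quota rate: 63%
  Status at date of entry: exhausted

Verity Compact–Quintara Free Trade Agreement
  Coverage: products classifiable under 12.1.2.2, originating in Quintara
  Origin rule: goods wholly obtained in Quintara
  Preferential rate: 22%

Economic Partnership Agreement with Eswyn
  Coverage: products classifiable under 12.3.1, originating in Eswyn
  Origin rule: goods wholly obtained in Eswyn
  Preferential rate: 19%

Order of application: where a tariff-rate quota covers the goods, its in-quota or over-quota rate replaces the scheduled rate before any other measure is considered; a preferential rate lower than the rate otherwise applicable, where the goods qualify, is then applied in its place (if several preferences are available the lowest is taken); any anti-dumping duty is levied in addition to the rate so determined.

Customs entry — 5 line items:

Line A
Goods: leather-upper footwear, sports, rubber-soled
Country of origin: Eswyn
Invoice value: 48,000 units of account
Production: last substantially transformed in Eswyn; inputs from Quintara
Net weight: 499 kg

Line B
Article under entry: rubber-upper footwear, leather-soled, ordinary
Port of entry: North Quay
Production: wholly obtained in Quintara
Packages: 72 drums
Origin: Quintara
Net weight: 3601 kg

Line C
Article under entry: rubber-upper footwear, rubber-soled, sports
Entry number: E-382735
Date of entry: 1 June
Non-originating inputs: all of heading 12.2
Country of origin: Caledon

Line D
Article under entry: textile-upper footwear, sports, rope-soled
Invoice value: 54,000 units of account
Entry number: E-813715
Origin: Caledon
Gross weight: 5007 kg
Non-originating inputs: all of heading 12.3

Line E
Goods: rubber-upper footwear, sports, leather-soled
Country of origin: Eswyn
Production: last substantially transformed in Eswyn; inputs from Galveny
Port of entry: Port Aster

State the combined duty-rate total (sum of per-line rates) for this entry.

110%

Line A: leather-upper → 12.3; rubber-soled → 12.3.1; sports → 12.3.1.2. Scheduled 32%. Eswyn agreement on 12.3.1: not wholly obtained. → 32%.
Line B: rubber-upper → 12.1; leather-soled → 12.1.3; ordinary → 12.1.3.2. Scheduled 34%. Quintara agreement on 12.1.2.2: 12.1.3.2 not covered. → 34%.
Line C: rubber-upper → 12.1; rubber-soled → 12.1.1; sports → 12.1.1.1. Scheduled 31%. Caledon agreement on 12.3: 12.1.1.1 not covered. → 31%.
Line D: textile-upper → 12.2; rope-soled → 12.2.2; sports → 12.2.2.1. Scheduled 26%. quota on 12.2 open → in-quota 7%; Caledon agreement on 12.3: 12.2.2.1 not covered. → 7%.
Line E: rubber-upper → 12.1; leather-soled → 12.1.3; sports → 12.1.3.3. Scheduled 6%. Eswyn agreement on 12.3.1: 12.1.3.3 not covered. → 6%.
Sum: 32% + 34% + 31% + 7% + 6% = 110%.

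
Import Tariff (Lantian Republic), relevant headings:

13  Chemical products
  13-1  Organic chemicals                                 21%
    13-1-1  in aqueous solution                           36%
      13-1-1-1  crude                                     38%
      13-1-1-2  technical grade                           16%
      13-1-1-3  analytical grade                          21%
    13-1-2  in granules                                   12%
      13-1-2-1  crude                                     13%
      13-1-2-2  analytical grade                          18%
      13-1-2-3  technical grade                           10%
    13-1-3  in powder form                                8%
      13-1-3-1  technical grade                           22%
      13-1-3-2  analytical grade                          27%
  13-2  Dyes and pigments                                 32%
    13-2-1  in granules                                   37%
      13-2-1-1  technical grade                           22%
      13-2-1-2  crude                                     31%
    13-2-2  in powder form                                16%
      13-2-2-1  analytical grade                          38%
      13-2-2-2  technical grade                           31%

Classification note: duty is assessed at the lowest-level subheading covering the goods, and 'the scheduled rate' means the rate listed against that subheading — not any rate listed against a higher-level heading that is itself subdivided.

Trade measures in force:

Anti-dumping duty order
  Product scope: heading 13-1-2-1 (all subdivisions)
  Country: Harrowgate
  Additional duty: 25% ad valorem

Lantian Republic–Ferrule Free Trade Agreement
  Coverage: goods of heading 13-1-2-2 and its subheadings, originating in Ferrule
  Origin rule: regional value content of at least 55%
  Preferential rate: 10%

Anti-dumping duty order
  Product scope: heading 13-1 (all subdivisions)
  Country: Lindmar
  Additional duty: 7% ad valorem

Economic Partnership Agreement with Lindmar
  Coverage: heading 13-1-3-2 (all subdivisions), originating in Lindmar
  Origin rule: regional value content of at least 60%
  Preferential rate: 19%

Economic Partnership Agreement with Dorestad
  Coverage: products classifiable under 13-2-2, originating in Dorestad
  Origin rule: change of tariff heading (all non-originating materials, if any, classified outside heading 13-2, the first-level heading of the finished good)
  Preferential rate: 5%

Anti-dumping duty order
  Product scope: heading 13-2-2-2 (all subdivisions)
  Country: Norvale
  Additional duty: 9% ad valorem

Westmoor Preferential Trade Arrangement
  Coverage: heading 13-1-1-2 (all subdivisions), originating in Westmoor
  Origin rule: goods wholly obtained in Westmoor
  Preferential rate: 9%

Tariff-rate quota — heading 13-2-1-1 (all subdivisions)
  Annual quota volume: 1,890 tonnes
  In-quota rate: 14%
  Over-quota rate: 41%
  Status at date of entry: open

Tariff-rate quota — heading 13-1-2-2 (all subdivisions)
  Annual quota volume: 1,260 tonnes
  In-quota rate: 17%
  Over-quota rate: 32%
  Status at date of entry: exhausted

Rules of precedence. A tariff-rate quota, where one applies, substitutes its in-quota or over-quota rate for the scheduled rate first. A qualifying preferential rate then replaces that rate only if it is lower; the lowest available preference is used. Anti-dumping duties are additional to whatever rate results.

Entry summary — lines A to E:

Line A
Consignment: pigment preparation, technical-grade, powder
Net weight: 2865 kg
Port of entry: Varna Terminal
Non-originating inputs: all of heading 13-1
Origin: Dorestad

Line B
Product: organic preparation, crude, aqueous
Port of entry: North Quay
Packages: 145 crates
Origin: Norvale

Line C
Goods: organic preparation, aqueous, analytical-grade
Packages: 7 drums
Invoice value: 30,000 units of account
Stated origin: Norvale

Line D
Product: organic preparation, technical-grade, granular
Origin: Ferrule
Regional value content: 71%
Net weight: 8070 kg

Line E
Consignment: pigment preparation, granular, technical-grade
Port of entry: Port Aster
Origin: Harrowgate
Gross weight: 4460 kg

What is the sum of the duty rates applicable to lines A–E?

Line A: pigment → 13-2; powder → 13-2-2; technical-grade → 13-2-2-2. Scheduled 31%. Dorestad agreement on 13-2-2: CTH met → 5% available; preferential 5%. → 5%.
Line B: organic → 13-1; aqueous → 13-1-1; crude → 13-1-1-1. Scheduled 38%. No special measure applies. → 38%.
Line C: organic → 13-1; aqueous → 13-1-1; analytical-grade → 13-1-1-3. Scheduled 21%. No special measure applies. → 21%.
Line D: organic → 13-1; granular → 13-1-2; technical-grade → 13-1-2-3. Scheduled 10%. Ferrule agreement on 13-1-2-2: 13-1-2-3 not covered. → 10%.
Line E: pigment → 13-2; granular → 13-2-1; technical-grade → 13-2-1-1. Scheduled 22%. quota on 13-2-1-1 open → in-quota 14%. → 14%.
Sum: 5% + 38% + 21% + 10% + 14% = 88%.

88%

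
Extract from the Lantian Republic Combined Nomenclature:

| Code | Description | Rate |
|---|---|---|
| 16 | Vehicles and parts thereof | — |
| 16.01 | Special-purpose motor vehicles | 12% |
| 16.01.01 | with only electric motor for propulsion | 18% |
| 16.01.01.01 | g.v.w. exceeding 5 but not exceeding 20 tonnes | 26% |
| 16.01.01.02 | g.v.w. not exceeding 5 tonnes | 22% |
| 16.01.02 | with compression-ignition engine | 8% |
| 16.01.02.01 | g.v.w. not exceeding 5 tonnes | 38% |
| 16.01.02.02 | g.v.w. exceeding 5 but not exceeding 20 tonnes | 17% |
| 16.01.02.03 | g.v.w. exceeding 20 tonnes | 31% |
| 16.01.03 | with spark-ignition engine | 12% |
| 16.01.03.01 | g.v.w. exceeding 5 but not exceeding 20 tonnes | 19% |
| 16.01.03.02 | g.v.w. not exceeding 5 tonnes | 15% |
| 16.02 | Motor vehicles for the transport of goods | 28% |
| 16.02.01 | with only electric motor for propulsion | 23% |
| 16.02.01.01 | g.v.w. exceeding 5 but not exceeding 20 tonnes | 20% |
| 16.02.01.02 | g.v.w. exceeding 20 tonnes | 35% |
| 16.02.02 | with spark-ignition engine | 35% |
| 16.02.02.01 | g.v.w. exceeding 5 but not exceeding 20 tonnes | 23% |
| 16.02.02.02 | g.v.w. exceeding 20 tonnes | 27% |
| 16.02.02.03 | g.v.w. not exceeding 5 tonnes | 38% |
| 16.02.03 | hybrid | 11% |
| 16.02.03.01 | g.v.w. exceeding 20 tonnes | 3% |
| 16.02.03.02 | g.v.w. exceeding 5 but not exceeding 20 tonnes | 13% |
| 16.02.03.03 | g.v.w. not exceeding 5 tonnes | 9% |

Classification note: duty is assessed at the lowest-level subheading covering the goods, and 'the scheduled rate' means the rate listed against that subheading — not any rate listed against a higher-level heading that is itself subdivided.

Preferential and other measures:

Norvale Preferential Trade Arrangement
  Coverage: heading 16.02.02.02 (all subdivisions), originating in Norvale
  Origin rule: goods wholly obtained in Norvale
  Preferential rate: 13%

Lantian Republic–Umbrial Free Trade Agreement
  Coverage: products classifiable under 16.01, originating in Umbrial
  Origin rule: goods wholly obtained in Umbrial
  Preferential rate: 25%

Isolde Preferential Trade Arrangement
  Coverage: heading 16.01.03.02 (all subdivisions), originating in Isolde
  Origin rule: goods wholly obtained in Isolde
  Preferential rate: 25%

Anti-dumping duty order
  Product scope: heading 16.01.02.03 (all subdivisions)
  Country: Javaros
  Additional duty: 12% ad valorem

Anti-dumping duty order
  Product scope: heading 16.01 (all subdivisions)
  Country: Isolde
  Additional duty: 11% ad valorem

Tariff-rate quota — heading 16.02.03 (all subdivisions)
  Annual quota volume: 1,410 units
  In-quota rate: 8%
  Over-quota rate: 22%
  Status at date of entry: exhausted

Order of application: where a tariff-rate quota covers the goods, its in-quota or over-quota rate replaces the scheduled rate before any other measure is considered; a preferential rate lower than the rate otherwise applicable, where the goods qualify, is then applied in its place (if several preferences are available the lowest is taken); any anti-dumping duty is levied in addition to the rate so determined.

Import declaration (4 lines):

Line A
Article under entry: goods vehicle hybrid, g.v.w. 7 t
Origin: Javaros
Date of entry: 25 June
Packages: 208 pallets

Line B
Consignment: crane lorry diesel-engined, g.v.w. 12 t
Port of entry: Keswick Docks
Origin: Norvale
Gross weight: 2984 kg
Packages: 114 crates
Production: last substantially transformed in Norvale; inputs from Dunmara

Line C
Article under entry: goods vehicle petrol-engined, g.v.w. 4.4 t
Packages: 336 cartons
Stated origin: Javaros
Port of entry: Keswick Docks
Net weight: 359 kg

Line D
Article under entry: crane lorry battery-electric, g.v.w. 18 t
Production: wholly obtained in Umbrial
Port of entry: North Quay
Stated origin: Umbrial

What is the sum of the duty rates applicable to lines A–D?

102%

Line A: goods vehicle → 16.02; hybrid → 16.02.03; g.v.w. 7 t → 16.02.03.02. Scheduled 13%. quota on 16.02.03 exhausted → over-quota 22%. → 22%.
Line B: crane lorry → 16.01; diesel-engined → 16.01.02; g.v.w. 12 t → 16.01.02.02. Scheduled 17%. Norvale agreement on 16.02.02.02: 16.01.02.02 not covered. → 17%.
Line C: goods vehicle → 16.02; petrol-engined → 16.02.02; g.v.w. 4.4 t → 16.02.02.03. Scheduled 38%. No special measure applies. → 38%.
Line D: crane lorry → 16.01; battery-electric → 16.01.01; g.v.w. 18 t → 16.01.01.01. Scheduled 26%. Umbrial agreement on 16.01: wholly obtained → 25% available; preferential 25%. → 25%.
Sum: 22% + 17% + 38% + 25% = 102%.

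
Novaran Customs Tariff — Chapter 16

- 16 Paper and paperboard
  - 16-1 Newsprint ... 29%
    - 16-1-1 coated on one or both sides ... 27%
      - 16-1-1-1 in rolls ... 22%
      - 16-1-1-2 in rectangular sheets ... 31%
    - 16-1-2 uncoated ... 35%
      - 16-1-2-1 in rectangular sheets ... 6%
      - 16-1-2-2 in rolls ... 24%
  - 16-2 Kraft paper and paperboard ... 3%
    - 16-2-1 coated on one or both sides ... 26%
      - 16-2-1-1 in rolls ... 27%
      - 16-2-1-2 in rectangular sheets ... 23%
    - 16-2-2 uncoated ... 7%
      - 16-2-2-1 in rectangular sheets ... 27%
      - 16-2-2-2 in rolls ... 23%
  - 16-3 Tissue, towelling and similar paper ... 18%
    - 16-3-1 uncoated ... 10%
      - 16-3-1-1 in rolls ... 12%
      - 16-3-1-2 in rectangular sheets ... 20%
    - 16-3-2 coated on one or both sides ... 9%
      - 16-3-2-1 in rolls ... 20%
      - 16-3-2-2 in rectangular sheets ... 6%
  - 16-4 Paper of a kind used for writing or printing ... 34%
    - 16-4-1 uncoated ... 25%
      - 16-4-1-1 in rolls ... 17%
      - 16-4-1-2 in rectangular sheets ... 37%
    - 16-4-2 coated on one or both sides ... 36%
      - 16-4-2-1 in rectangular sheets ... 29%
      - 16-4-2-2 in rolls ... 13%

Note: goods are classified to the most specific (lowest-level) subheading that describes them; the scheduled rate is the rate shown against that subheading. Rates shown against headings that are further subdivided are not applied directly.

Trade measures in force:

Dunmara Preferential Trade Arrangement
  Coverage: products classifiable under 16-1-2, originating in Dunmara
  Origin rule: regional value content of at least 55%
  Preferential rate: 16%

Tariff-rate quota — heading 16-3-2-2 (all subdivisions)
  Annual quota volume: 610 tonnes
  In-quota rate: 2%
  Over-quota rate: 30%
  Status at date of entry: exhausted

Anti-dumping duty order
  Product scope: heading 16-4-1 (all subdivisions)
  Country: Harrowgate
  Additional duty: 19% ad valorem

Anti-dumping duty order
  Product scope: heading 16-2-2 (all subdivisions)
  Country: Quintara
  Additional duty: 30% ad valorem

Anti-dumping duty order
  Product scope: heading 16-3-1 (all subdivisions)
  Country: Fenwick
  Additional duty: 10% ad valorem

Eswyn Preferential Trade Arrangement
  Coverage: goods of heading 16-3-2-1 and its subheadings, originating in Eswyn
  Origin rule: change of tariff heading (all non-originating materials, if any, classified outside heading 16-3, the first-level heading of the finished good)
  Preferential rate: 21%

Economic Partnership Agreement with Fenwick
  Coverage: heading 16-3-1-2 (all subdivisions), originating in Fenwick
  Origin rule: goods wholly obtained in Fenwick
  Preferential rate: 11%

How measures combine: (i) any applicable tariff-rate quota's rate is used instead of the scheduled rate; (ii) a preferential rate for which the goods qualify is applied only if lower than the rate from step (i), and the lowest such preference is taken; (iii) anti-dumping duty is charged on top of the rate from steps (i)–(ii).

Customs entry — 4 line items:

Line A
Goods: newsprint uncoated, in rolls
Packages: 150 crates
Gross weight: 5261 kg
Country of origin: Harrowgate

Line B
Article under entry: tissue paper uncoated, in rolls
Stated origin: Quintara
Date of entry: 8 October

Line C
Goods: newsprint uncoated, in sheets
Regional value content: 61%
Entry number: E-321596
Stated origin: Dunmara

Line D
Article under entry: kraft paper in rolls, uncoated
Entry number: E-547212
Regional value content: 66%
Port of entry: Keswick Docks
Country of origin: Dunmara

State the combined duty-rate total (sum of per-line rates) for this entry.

Line A: newsprint → 16-1; uncoated → 16-1-2; in rolls → 16-1-2-2. Scheduled 24%. No special measure applies. → 24%.
Line B: tissue paper → 16-3; uncoated → 16-3-1; in rolls → 16-3-1-1. Scheduled 12%. No special measure applies. → 12%.
Line C: newsprint → 16-1; uncoated → 16-1-2; in sheets → 16-1-2-1. Scheduled 6%. Dunmara agreement on 16-1-2: RVC ≥ 55% → 16% available; preference 16% not lower than 6% → no reduction. → 6%.
Line D: kraft paper → 16-2; uncoated → 16-2-2; in rolls → 16-2-2-2. Scheduled 23%. Dunmara agreement on 16-1-2: 16-2-2-2 not covered. → 23%.
Sum: 24% + 12% + 6% + 23% = 65%.

65%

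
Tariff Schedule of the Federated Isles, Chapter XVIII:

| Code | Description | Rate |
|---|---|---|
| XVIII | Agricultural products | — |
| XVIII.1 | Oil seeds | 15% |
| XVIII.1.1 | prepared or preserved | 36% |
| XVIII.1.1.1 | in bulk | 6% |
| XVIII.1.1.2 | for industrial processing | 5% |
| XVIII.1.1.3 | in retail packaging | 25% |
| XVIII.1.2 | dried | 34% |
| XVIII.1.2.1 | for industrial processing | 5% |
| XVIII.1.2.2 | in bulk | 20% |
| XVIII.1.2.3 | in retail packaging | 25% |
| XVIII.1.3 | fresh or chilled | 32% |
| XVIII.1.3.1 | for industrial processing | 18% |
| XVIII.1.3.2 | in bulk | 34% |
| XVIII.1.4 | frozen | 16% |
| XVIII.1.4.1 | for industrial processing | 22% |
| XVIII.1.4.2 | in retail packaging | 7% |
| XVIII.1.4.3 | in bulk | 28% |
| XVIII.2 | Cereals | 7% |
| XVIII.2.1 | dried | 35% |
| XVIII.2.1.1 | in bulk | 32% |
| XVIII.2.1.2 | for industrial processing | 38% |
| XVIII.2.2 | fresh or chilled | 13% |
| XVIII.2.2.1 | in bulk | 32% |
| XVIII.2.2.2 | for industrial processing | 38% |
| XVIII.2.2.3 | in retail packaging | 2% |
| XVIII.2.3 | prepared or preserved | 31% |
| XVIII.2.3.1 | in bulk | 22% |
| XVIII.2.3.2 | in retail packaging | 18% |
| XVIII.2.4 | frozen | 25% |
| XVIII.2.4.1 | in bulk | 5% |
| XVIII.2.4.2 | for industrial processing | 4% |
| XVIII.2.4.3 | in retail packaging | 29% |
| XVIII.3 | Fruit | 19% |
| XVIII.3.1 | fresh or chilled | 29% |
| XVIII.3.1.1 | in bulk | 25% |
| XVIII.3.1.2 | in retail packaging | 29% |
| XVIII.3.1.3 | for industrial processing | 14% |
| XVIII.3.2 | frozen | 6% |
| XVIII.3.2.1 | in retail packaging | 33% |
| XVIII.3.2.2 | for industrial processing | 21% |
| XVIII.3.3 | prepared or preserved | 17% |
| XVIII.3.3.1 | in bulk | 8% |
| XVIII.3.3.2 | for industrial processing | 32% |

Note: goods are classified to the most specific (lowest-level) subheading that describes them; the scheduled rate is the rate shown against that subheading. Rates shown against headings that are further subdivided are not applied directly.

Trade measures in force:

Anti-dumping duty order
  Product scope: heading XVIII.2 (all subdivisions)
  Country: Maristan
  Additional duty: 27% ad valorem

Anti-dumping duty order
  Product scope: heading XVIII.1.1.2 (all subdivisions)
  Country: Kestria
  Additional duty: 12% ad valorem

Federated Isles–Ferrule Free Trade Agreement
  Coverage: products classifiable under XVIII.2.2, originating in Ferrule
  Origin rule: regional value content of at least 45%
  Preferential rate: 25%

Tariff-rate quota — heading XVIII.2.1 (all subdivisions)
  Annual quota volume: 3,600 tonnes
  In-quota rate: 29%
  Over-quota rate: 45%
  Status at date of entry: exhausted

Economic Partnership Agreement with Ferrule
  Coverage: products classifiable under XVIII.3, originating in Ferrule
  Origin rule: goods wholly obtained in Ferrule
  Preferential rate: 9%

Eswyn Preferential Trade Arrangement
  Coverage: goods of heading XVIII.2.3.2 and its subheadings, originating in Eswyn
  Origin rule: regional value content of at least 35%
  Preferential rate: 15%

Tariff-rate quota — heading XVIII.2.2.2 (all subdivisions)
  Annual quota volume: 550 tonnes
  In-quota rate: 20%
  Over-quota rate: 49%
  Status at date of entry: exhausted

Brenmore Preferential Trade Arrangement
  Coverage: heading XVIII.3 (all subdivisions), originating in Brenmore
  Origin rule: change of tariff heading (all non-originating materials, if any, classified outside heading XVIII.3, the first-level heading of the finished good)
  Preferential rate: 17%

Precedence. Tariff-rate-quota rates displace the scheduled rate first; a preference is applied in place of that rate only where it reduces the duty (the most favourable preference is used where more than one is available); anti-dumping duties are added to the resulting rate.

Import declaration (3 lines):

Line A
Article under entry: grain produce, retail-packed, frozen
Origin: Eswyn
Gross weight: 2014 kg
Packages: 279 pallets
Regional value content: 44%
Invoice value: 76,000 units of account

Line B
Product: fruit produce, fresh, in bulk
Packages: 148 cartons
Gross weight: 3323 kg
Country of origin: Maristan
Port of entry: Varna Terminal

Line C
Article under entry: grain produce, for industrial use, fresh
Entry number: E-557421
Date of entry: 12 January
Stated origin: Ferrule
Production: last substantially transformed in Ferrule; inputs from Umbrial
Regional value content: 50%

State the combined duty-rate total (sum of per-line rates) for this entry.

Line A: grain → XVIII.2; frozen → XVIII.2.4; retail-packed → XVIII.2.4.3. Scheduled 29%. Eswyn agreement on XVIII.2.3.2: XVIII.2.4.3 not covered. → 29%.
Line B: fruit → XVIII.3; fresh → XVIII.3.1; in bulk → XVIII.3.1.1. Scheduled 25%. No special measure applies. → 25%.
Line C: grain → XVIII.2; fresh → XVIII.2.2; for industrial use → XVIII.2.2.2. Scheduled 38%. quota on XVIII.2.2.2 exhausted → over-quota 49%; Ferrule agreement on XVIII.2.2: RVC ≥ 45% → 25% available; Ferrule agreement on XVIII.3: XVIII.2.2.2 not covered; preferential 25%. → 25%.
Sum: 29% + 25% + 25% = 79%.

79%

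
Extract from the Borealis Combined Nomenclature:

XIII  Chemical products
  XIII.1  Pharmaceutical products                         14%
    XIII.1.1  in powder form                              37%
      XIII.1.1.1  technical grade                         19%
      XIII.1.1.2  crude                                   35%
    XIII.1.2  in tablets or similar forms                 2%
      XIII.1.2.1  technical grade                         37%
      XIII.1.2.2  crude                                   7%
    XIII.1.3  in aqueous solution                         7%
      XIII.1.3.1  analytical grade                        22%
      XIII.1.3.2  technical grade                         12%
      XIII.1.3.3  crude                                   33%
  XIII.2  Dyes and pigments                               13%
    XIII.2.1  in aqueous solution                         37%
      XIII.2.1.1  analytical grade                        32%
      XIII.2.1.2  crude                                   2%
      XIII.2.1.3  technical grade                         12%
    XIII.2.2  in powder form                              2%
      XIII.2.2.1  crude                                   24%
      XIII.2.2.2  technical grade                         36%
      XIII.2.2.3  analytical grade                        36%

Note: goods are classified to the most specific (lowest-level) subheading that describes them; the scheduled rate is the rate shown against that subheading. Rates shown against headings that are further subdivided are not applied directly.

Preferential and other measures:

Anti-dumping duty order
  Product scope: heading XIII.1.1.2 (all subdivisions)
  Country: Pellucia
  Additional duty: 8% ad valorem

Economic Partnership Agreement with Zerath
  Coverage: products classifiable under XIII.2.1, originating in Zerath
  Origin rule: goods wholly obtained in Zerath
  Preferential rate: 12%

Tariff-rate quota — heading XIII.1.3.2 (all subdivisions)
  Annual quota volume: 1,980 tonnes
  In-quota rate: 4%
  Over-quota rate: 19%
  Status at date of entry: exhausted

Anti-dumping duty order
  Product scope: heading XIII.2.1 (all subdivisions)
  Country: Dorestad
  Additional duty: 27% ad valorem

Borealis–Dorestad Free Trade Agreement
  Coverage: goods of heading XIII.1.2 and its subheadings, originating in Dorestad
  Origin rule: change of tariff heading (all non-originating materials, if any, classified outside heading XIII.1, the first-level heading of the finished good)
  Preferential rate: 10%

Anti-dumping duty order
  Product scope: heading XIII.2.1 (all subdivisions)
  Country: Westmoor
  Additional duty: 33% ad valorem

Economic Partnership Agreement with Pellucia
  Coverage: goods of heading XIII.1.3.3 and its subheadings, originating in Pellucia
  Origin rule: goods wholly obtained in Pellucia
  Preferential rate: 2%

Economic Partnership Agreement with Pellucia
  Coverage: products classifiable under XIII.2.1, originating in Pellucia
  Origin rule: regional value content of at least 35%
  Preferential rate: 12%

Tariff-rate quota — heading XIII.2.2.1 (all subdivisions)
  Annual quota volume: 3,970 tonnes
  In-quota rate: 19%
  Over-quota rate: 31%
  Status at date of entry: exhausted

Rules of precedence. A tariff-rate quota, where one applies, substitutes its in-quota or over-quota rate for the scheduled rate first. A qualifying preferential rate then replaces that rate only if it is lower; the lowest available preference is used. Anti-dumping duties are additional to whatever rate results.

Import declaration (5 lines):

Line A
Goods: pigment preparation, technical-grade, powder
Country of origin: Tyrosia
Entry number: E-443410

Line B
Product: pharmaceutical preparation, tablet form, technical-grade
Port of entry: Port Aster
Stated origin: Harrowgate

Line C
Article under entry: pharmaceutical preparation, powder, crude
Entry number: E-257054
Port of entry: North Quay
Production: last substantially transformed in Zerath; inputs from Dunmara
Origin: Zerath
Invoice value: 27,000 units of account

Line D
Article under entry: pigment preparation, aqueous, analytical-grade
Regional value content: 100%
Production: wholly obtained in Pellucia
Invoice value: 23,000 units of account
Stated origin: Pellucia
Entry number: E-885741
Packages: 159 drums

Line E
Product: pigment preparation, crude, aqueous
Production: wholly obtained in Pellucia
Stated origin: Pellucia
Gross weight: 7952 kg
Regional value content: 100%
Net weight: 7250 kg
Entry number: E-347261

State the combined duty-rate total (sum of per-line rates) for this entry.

Line A: pigment → XIII.2; powder → XIII.2.2; technical-grade → XIII.2.2.2. Scheduled 36%. No special measure applies. → 36%.
Line B: pharmaceutical → XIII.1; tablet form → XIII.1.2; technical-grade → XIII.1.2.1. Scheduled 37%. No special measure applies. → 37%.
Line C: pharmaceutical → XIII.1; powder → XIII.1.1; crude → XIII.1.1.2. Scheduled 35%. Zerath agreement on XIII.2.1: XIII.1.1.2 not covered. → 35%.
Line D: pigment → XIII.2; aqueous → XIII.2.1; analytical-grade → XIII.2.1.1. Scheduled 32%. Pellucia agreement on XIII.1.3.3: XIII.2.1.1 not covered; Pellucia agreement on XIII.2.1: RVC ≥ 35% → 12% available; preferential 12%. → 12%.
Line E: pigment → XIII.2; aqueous → XIII.2.1; crude → XIII.2.1.2. Scheduled 2%. Pellucia agreement on XIII.1.3.3: XIII.2.1.2 not covered; Pellucia agreement on XIII.2.1: RVC ≥ 35% → 12% available; preference 12% not lower than 2% → no reduction. → 2%.
Sum: 36% + 37% + 35% + 12% + 2% = 122%.

122%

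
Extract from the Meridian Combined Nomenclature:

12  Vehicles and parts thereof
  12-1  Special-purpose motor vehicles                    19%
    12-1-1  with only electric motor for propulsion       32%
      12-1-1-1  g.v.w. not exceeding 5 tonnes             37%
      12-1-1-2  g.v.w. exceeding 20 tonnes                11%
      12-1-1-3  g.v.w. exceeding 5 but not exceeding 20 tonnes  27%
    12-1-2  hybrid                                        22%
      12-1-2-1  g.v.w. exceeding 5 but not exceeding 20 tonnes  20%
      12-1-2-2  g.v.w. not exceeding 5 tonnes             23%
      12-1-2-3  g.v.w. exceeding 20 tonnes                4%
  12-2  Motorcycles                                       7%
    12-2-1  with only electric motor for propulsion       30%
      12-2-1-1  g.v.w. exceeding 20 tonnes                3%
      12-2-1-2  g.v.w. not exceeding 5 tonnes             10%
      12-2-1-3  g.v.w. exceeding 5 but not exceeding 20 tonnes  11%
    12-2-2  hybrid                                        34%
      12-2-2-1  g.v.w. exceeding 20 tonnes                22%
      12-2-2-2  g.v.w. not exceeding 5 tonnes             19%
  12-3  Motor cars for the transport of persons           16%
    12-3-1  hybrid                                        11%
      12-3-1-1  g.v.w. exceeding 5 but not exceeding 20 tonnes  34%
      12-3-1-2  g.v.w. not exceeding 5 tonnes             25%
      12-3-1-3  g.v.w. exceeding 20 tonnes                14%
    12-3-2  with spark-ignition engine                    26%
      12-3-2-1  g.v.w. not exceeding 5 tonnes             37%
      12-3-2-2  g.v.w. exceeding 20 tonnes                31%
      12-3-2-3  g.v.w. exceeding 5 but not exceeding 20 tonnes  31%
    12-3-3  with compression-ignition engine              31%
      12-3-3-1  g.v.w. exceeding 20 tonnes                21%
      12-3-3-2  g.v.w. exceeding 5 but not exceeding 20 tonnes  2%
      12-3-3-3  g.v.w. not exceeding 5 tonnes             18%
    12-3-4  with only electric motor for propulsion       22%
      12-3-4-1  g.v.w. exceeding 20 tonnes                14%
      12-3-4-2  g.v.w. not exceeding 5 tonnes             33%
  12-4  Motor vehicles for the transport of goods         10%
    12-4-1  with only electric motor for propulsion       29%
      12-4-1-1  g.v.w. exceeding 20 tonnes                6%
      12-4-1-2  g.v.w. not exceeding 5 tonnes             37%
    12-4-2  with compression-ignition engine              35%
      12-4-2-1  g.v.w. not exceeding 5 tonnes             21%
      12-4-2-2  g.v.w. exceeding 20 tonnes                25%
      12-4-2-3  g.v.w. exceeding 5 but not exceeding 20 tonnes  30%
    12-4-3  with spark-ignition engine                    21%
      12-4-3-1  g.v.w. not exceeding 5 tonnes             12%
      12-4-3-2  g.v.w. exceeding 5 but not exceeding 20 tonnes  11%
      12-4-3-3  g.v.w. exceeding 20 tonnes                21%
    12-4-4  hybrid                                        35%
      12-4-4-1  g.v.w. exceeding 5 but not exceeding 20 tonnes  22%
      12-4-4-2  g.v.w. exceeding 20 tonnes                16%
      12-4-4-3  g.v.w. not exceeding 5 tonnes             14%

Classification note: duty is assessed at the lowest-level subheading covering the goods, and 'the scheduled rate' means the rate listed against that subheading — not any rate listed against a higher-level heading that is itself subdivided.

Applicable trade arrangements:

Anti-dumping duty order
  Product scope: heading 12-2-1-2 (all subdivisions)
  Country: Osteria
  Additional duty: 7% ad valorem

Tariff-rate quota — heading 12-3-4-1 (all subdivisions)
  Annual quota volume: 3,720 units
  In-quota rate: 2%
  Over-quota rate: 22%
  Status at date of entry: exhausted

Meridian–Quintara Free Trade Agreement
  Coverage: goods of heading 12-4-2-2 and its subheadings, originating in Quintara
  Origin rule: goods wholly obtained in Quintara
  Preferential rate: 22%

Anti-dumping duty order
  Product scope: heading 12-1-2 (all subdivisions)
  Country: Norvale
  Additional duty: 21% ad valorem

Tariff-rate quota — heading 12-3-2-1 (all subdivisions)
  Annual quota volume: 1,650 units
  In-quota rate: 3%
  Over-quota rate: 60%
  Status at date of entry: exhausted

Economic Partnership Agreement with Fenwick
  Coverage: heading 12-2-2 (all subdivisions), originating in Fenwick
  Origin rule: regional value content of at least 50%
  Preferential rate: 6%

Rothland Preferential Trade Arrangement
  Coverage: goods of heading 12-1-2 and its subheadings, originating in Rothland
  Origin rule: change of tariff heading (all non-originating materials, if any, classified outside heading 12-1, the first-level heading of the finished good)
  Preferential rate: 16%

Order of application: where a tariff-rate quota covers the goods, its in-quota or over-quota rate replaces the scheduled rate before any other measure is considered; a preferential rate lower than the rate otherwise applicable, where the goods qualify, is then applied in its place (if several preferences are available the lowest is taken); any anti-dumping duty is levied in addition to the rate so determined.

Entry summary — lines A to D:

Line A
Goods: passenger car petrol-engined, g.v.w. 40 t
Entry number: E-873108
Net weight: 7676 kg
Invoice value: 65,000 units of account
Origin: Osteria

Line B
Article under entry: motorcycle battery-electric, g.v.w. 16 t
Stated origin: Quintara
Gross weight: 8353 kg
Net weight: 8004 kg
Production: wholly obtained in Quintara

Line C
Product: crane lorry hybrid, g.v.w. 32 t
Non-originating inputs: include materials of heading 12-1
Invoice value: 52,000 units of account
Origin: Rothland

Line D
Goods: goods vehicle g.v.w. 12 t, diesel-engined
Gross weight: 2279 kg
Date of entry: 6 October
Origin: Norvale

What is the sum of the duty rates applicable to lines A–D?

76%

Line A: passenger car → 12-3; petrol-engined → 12-3-2; g.v.w. 40 t → 12-3-2-2. Scheduled 31%. No special measure applies. → 31%.
Line B: motorcycle → 12-2; battery-electric → 12-2-1; g.v.w. 16 t → 12-2-1-3. Scheduled 11%. Quintara agreement on 12-4-2-2: 12-2-1-3 not covered. → 11%.
Line C: crane lorry → 12-1; hybrid → 12-1-2; g.v.w. 32 t → 12-1-2-3. Scheduled 4%. Rothland agreement on 12-1-2: CTH not met. → 4%.
Line D: goods vehicle → 12-4; diesel-engined → 12-4-2; g.v.w. 12 t → 12-4-2-3. Scheduled 30%. No special measure applies. → 30%.
Sum: 31% + 11% + 4% + 30% = 76%.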